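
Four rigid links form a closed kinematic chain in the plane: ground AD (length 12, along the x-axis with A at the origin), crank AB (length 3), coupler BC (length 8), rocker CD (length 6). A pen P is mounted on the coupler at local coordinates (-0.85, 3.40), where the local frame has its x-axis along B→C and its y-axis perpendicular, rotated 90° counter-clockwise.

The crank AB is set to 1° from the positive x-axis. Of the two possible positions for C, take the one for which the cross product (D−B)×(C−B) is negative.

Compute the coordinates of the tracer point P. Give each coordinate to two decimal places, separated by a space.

4.60 3.17

A=(0,0), D=(12.00,0)
B = A + 3.00·(cos1°, sin1°) = (2.9995, 0.0524)
|BD| = 9.0006
circle(B,8.00) ∩ circle(D,6.00): a=6.0558, h=5.2276
  candidates: C₊=(9.0856,5.2446) cross=47.052; C₋=(9.0248,-5.2104) cross=-47.052
  mode - wants cross < 0 → take C=(9.0248,-5.2104) (cross=-47.052)
ex = (C−B)/|BC| = (0.7532,-0.6578); ey = (0.6578,0.7532)
P = B + -0.85·ex + 3.40·ey = (4.5960,3.1723)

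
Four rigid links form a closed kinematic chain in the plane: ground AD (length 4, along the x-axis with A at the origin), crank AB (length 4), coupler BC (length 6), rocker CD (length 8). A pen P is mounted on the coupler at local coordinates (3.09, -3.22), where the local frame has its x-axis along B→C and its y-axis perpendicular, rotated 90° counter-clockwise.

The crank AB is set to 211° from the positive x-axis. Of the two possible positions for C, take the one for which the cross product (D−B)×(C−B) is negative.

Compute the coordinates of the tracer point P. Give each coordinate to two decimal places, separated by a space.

-4.27 -6.44

A=(0,0), D=(4.00,0)
B = A + 4.00·(cos211°, sin211°) = (-3.4287, -2.0602)
|BD| = 7.7090
circle(B,6.00) ∩ circle(D,8.00): a=2.0385, h=5.6431
  candidates: C₊=(-2.9724,3.9225) cross=43.503; C₋=(0.0437,-6.9533) cross=-43.503
  mode - wants cross < 0 → take C=(0.0437,-6.9533) (cross=-43.503)
ex = (C−B)/|BC| = (0.5787,-0.8155); ey = (0.8155,0.5787)
P = B + 3.09·ex + -3.22·ey = (-4.2664,-6.4436)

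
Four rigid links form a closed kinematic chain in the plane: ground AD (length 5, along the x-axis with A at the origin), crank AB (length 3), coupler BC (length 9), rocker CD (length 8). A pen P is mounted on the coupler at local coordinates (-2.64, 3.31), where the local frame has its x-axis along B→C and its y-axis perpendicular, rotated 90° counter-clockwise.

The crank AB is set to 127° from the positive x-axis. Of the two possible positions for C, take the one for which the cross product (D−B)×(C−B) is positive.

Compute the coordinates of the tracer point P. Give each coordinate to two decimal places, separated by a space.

A=(0,0), D=(5.00,0)
B = A + 3.00·(cos127°, sin127°) = (-1.8054, 2.3959)
|BD| = 7.2149
circle(B,9.00) ∩ circle(D,8.00): a=4.7856, h=7.6222
  candidates: C₊=(5.2397,7.9964) cross=54.993; C₋=(0.1774,-6.3830) cross=-54.993
  mode + wants cross > 0 → take C=(5.2397,7.9964) (cross=54.993)
ex = (C−B)/|BC| = (0.7828,0.6223); ey = (-0.6223,0.7828)
P = B + -2.64·ex + 3.31·ey = (-5.9318,3.3441)

-5.93 3.34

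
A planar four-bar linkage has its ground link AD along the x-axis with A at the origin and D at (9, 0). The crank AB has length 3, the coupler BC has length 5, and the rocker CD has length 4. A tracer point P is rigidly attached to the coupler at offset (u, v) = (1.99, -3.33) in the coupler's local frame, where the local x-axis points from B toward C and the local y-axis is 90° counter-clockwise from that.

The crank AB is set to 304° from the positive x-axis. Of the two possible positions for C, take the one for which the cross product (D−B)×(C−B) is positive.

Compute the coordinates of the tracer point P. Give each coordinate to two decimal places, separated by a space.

5.45 -3.37

A=(0,0), D=(9.00,0)
B = A + 3.00·(cos304°, sin304°) = (1.6776, -2.4871)
|BD| = 7.7333
circle(B,5.00) ∩ circle(D,4.00): a=4.4485, h=2.2827
  candidates: C₊=(5.1556,1.1050) cross=17.652; C₋=(6.6239,-3.2178) cross=-17.652
  mode + wants cross > 0 → take C=(5.1556,1.1050) (cross=17.652)
ex = (C−B)/|BC| = (0.6956,0.7184); ey = (-0.7184,0.6956)
P = B + 1.99·ex + -3.33·ey = (5.4542,-3.3739)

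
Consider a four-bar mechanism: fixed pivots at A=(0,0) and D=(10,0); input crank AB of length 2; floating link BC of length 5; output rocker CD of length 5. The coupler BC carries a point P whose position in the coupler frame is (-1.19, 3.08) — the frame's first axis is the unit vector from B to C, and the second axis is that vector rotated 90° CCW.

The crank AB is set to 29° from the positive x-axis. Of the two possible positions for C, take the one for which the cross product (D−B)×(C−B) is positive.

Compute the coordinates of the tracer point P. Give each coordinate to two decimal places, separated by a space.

A=(0,0), D=(10.00,0)
B = A + 2.00·(cos29°, sin29°) = (1.7492, 0.9696)
|BD| = 8.3075
circle(B,5.00) ∩ circle(D,5.00): a=4.1538, h=2.7832
  candidates: C₊=(6.1995,3.2490) cross=23.122; C₋=(5.5498,-2.2794) cross=-23.122
  mode + wants cross > 0 → take C=(6.1995,3.2490) (cross=23.122)
ex = (C−B)/|BC| = (0.8900,0.4559); ey = (-0.4559,0.8900)
P = B + -1.19·ex + 3.08·ey = (-0.7140,3.1685)

-0.71 3.17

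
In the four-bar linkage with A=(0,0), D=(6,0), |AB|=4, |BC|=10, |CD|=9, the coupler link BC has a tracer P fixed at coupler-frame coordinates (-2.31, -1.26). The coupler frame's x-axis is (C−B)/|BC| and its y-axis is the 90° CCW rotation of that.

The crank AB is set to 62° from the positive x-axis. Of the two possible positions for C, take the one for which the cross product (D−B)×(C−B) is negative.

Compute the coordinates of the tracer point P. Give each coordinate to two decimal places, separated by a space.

A=(0,0), D=(6.00,0)
B = A + 4.00·(cos62°, sin62°) = (1.8779, 3.5318)
|BD| = 5.4282
circle(B,10.00) ∩ circle(D,9.00): a=4.4642, h=8.9482
  candidates: C₊=(11.0900,7.4224) cross=48.573; C₋=(-0.5541,-6.1680) cross=-48.573
  mode - wants cross < 0 → take C=(-0.5541,-6.1680) (cross=-48.573)
ex = (C−B)/|BC| = (-0.2432,-0.9700); ey = (0.9700,-0.2432)
P = B + -2.31·ex + -1.26·ey = (1.2175,6.0789)

1.22 6.08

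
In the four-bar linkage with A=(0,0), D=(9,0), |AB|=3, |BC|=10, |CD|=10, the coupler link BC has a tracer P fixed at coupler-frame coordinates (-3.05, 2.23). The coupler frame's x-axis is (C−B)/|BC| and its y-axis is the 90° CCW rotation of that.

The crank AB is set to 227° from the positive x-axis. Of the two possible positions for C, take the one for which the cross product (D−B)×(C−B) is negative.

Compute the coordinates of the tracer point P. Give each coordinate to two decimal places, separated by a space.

A=(0,0), D=(9.00,0)
B = A + 3.00·(cos227°, sin227°) = (-2.0460, -2.1941)
|BD| = 11.2618
circle(B,10.00) ∩ circle(D,10.00): a=5.6309, h=8.2640
  candidates: C₊=(1.8670,7.0086) cross=93.067; C₋=(5.0870,-9.2026) cross=-93.067
  mode - wants cross < 0 → take C=(5.0870,-9.2026) (cross=-93.067)
ex = (C−B)/|BC| = (0.7133,-0.7009); ey = (0.7009,0.7133)
P = B + -3.05·ex + 2.23·ey = (-2.6587,1.5342)

-2.66 1.53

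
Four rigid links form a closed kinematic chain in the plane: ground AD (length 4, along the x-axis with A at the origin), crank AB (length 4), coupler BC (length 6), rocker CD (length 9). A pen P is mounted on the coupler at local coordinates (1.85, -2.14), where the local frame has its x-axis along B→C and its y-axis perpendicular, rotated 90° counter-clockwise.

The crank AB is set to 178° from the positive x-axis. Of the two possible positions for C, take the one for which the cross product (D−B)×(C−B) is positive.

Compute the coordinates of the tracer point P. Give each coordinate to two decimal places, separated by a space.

-1.51 1.49

A=(0,0), D=(4.00,0)
B = A + 4.00·(cos178°, sin178°) = (-3.9976, 0.1396)
|BD| = 7.9988
circle(B,6.00) ∩ circle(D,9.00): a=1.1865, h=5.8815
  candidates: C₊=(-2.7086,5.9995) cross=47.045; C₋=(-2.9139,-5.7617) cross=-47.045
  mode + wants cross > 0 → take C=(-2.7086,5.9995) (cross=47.045)
ex = (C−B)/|BC| = (0.2148,0.9767); ey = (-0.9767,0.2148)
P = B + 1.85·ex + -2.14·ey = (-1.5101,1.4867)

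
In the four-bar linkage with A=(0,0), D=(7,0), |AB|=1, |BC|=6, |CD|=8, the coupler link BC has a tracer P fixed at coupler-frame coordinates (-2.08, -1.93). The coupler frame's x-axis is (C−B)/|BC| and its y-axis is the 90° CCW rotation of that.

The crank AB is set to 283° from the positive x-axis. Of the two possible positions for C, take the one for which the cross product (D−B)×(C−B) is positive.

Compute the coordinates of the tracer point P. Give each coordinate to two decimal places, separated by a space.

A=(0,0), D=(7.00,0)
B = A + 1.00·(cos283°, sin283°) = (0.2250, -0.9744)
|BD| = 6.8448
circle(B,6.00) ∩ circle(D,8.00): a=1.3770, h=5.8398
  candidates: C₊=(0.7566,5.0020) cross=39.972; C₋=(2.4193,-6.5587) cross=-39.972
  mode + wants cross > 0 → take C=(0.7566,5.0020) (cross=39.972)
ex = (C−B)/|BC| = (0.0886,0.9961); ey = (-0.9961,0.0886)
P = B + -2.08·ex + -1.93·ey = (1.9630,-3.2172)

1.96 -3.22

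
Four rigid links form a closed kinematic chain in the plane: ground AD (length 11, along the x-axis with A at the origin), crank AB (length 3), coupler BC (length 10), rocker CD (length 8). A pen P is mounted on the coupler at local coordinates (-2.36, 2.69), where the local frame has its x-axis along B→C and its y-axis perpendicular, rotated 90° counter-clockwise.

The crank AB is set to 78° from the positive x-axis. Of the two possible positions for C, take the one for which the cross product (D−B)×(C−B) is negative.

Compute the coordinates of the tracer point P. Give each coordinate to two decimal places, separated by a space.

A=(0,0), D=(11.00,0)
B = A + 3.00·(cos78°, sin78°) = (0.6237, 2.9344)
|BD| = 10.7832
circle(B,10.00) ∩ circle(D,8.00): a=7.0609, h=7.0813
  candidates: C₊=(9.3452,7.8270) cross=76.359; C₋=(5.4911,-5.8010) cross=-76.359
  mode - wants cross < 0 → take C=(5.4911,-5.8010) (cross=-76.359)
ex = (C−B)/|BC| = (0.4867,-0.8735); ey = (0.8735,0.4867)
P = B + -2.36·ex + 2.69·ey = (1.8249,6.3053)

1.82 6.31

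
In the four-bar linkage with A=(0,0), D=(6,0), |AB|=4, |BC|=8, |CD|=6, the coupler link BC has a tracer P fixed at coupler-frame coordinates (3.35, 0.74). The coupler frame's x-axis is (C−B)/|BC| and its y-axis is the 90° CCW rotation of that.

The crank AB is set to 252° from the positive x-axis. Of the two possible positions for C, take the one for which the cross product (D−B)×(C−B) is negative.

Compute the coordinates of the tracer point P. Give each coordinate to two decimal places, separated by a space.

A=(0,0), D=(6.00,0)
B = A + 4.00·(cos252°, sin252°) = (-1.2361, -3.8042)
|BD| = 8.1751
circle(B,8.00) ∩ circle(D,6.00): a=5.8001, h=5.5099
  candidates: C₊=(1.3338,3.7718) cross=45.044; C₋=(6.4618,-5.9822) cross=-45.044
  mode - wants cross < 0 → take C=(6.4618,-5.9822) (cross=-45.044)
ex = (C−B)/|BC| = (0.9622,-0.2722); ey = (0.2722,0.9622)
P = B + 3.35·ex + 0.74·ey = (2.1889,-4.0042)

2.19 -4.00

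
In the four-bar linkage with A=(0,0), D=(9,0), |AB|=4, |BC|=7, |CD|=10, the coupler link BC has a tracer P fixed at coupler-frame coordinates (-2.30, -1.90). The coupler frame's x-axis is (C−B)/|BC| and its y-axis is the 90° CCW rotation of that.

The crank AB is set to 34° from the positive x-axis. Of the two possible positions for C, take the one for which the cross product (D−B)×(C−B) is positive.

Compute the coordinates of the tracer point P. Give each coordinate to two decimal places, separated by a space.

A=(0,0), D=(9.00,0)
B = A + 4.00·(cos34°, sin34°) = (3.3162, 2.2368)
|BD| = 6.1081
circle(B,7.00) ∩ circle(D,10.00): a=-1.1207, h=6.9097
  candidates: C₊=(4.8036,9.0769) cross=42.205; C₋=(-0.2570,-3.7826) cross=-42.205
  mode + wants cross > 0 → take C=(4.8036,9.0769) (cross=42.205)
ex = (C−B)/|BC| = (0.2125,0.9772); ey = (-0.9772,0.2125)
P = B + -2.30·ex + -1.90·ey = (4.6840,-0.4144)

4.68 -0.41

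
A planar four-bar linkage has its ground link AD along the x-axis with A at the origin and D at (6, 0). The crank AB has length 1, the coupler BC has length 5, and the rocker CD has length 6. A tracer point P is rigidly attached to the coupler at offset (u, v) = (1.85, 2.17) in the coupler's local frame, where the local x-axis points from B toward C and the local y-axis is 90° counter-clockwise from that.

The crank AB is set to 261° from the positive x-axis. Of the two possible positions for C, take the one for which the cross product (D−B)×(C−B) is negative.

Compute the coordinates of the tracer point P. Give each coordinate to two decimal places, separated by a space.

2.69 -1.23

A=(0,0), D=(6.00,0)
B = A + 1.00·(cos261°, sin261°) = (-0.1564, -0.9877)
|BD| = 6.2352
circle(B,5.00) ∩ circle(D,6.00): a=2.2355, h=4.4724
  candidates: C₊=(1.3424,3.7824) cross=27.886; C₋=(2.7593,-5.0495) cross=-27.886
  mode - wants cross < 0 → take C=(2.7593,-5.0495) (cross=-27.886)
ex = (C−B)/|BC| = (0.5831,-0.8124); ey = (0.8124,0.5831)
P = B + 1.85·ex + 2.17·ey = (2.6852,-1.2251)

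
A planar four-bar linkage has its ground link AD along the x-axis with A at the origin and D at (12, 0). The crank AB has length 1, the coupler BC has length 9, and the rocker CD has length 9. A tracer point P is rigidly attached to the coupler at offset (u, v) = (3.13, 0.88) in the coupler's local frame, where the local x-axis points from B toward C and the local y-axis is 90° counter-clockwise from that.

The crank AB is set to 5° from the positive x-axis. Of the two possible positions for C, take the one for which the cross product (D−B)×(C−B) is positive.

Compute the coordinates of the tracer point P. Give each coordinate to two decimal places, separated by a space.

A=(0,0), D=(12.00,0)
B = A + 1.00·(cos5°, sin5°) = (0.9962, 0.0872)
|BD| = 11.0042
circle(B,9.00) ∩ circle(D,9.00): a=5.5021, h=7.1223
  candidates: C₊=(6.5545,7.1657) cross=78.375; C₋=(6.4417,-7.0785) cross=-78.375
  mode + wants cross > 0 → take C=(6.5545,7.1657) (cross=78.375)
ex = (C−B)/|BC| = (0.6176,0.7865); ey = (-0.7865,0.6176)
P = B + 3.13·ex + 0.88·ey = (2.2371,3.0924)

2.24 3.09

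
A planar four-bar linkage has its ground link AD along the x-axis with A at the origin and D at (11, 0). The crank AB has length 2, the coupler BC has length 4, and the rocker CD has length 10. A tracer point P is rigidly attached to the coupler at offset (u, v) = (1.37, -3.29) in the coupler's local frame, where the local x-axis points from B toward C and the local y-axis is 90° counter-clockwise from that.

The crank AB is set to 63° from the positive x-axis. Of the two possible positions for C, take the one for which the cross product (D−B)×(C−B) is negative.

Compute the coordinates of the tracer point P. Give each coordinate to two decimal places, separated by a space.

A=(0,0), D=(11.00,0)
B = A + 2.00·(cos63°, sin63°) = (0.9080, 1.7820)
|BD| = 10.2481
circle(B,4.00) ∩ circle(D,10.00): a=1.0258, h=3.8662
  candidates: C₊=(2.5904,5.4110) cross=39.622; C₋=(1.2458,-2.2037) cross=-39.622
  mode - wants cross < 0 → take C=(1.2458,-2.2037) (cross=-39.622)
ex = (C−B)/|BC| = (0.0845,-0.9964); ey = (0.9964,0.0845)
P = B + 1.37·ex + -3.29·ey = (-2.2545,0.1390)

-2.25 0.14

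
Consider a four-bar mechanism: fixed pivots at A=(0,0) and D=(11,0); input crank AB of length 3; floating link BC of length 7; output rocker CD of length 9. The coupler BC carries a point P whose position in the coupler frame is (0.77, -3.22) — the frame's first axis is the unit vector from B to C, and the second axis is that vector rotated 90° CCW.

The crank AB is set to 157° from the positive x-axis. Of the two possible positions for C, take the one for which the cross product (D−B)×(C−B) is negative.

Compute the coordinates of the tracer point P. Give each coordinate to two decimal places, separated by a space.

-4.22 -1.80

A=(0,0), D=(11.00,0)
B = A + 3.00·(cos157°, sin157°) = (-2.7615, 1.1722)
|BD| = 13.8113
circle(B,7.00) ∩ circle(D,9.00): a=5.7472, h=3.9962
  candidates: C₊=(3.3041,4.6662) cross=55.193; C₋=(2.6258,-3.2974) cross=-55.193
  mode - wants cross < 0 → take C=(2.6258,-3.2974) (cross=-55.193)
ex = (C−B)/|BC| = (0.7696,-0.6385); ey = (0.6385,0.7696)
P = B + 0.77·ex + -3.22·ey = (-4.2249,-1.7976)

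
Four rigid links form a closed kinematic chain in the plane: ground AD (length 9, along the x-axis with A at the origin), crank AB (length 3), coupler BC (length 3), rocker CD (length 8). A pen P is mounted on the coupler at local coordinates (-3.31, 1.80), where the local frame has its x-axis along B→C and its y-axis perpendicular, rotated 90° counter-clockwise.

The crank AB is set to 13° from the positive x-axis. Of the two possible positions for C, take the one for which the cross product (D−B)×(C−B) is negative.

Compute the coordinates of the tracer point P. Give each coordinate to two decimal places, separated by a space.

6.30 2.35

A=(0,0), D=(9.00,0)
B = A + 3.00·(cos13°, sin13°) = (2.9231, 0.6749)
|BD| = 6.1142
circle(B,3.00) ∩ circle(D,8.00): a=-1.4406, h=2.6315
  candidates: C₊=(1.7818,3.4493) cross=16.090; C₋=(1.2009,-1.7816) cross=-16.090
  mode - wants cross < 0 → take C=(1.2009,-1.7816) (cross=-16.090)
ex = (C−B)/|BC| = (-0.5741,-0.8188); ey = (0.8188,-0.5741)
P = B + -3.31·ex + 1.80·ey = (6.2971,2.3518)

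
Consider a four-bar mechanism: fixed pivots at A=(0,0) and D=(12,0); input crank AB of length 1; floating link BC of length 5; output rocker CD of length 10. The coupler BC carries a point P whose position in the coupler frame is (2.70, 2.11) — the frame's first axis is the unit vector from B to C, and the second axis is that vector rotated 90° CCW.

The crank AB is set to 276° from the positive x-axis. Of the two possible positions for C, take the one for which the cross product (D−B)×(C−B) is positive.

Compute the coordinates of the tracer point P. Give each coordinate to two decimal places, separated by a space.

A=(0,0), D=(12.00,0)
B = A + 1.00·(cos276°, sin276°) = (0.1045, -0.9945)
|BD| = 11.9370
circle(B,5.00) ∩ circle(D,10.00): a=2.8270, h=4.1241
  candidates: C₊=(2.5781,3.3508) cross=49.229; C₋=(3.2653,-4.8687) cross=-49.229
  mode + wants cross > 0 → take C=(2.5781,3.3508) (cross=49.229)
ex = (C−B)/|BC| = (0.4947,0.8691); ey = (-0.8691,0.4947)
P = B + 2.70·ex + 2.11·ey = (-0.3935,2.3958)

-0.39 2.40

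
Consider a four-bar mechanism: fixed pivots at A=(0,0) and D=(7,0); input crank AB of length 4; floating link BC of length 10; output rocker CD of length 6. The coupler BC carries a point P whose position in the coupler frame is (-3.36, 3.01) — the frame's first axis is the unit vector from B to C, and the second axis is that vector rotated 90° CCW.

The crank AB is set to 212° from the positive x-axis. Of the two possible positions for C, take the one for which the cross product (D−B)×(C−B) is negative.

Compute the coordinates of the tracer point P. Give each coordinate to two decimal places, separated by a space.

A=(0,0), D=(7.00,0)
B = A + 4.00·(cos212°, sin212°) = (-3.3922, -2.1197)
|BD| = 10.6062
circle(B,10.00) ∩ circle(D,6.00): a=8.3202, h=5.5475
  candidates: C₊=(3.6515,4.9787) cross=58.837; C₋=(5.8688,-5.8924) cross=-58.837
  mode - wants cross < 0 → take C=(5.8688,-5.8924) (cross=-58.837)
ex = (C−B)/|BC| = (0.9261,-0.3773); ey = (0.3773,0.9261)
P = B + -3.36·ex + 3.01·ey = (-5.3683,1.9355)

-5.37 1.94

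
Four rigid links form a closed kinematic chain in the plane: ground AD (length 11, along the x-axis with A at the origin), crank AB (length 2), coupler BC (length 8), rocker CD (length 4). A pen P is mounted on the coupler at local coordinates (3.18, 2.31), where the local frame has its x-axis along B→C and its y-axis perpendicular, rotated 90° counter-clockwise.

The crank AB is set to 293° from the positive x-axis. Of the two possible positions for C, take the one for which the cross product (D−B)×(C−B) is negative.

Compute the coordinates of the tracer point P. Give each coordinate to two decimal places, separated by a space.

A=(0,0), D=(11.00,0)
B = A + 2.00·(cos293°, sin293°) = (0.7815, -1.8410)
|BD| = 10.3831
circle(B,8.00) ∩ circle(D,4.00): a=7.5030, h=2.7758
  candidates: C₊=(7.6734,2.2212) cross=28.822; C₋=(8.6577,-3.2425) cross=-28.822
  mode - wants cross < 0 → take C=(8.6577,-3.2425) (cross=-28.822)
ex = (C−B)/|BC| = (0.9845,-0.1752); ey = (0.1752,0.9845)
P = B + 3.18·ex + 2.31·ey = (4.3170,-0.1238)

4.32 -0.12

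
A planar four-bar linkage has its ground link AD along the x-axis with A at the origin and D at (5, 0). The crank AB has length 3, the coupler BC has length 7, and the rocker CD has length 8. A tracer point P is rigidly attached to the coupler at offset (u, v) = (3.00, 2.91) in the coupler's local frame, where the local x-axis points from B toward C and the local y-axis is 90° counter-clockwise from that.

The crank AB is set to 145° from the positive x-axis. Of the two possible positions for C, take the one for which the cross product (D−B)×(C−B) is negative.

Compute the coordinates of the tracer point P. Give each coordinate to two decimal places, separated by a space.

A=(0,0), D=(5.00,0)
B = A + 3.00·(cos145°, sin145°) = (-2.4575, 1.7207)
|BD| = 7.6534
circle(B,7.00) ∩ circle(D,8.00): a=2.8467, h=6.3950
  candidates: C₊=(1.7542,7.3120) cross=48.944; C₋=(-1.1214,-5.1506) cross=-48.944
  mode - wants cross < 0 → take C=(-1.1214,-5.1506) (cross=-48.944)
ex = (C−B)/|BC| = (0.1909,-0.9816); ey = (0.9816,0.1909)
P = B + 3.00·ex + 2.91·ey = (0.9716,-0.6687)

0.97 -0.67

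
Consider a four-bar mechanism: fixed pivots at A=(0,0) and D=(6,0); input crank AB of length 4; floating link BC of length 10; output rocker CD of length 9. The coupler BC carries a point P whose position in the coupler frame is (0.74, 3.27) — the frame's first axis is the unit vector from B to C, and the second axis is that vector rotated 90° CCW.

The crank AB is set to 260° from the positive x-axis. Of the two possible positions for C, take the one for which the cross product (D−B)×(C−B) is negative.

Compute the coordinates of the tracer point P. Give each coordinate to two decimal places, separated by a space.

A=(0,0), D=(6.00,0)
B = A + 4.00·(cos260°, sin260°) = (-0.6946, -3.9392)
|BD| = 7.7676
circle(B,10.00) ∩ circle(D,9.00): a=5.1068, h=8.5977
  candidates: C₊=(-0.6534,6.0607) cross=66.783; C₋=(8.0670,-8.7594) cross=-66.783
  mode - wants cross < 0 → take C=(8.0670,-8.7594) (cross=-66.783)
ex = (C−B)/|BC| = (0.8762,-0.4820); ey = (0.4820,0.8762)
P = B + 0.74·ex + 3.27·ey = (1.5300,-1.4309)

1.53 -1.43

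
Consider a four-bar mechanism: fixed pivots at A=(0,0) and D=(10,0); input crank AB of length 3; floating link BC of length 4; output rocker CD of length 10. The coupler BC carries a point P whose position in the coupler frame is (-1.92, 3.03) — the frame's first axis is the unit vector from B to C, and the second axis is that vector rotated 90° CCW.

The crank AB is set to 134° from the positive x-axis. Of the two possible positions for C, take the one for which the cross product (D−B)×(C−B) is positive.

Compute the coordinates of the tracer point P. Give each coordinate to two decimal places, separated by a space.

-5.44 3.42

A=(0,0), D=(10.00,0)
B = A + 3.00·(cos134°, sin134°) = (-2.0840, 2.1580)
|BD| = 12.2752
circle(B,4.00) ∩ circle(D,10.00): a=2.7160, h=2.9365
  candidates: C₊=(1.1060,4.5713) cross=36.046; C₋=(0.0735,-1.2103) cross=-36.046
  mode + wants cross > 0 → take C=(1.1060,4.5713) (cross=36.046)
ex = (C−B)/|BC| = (0.7975,0.6033); ey = (-0.6033,0.7975)
P = B + -1.92·ex + 3.03·ey = (-5.4432,3.4161)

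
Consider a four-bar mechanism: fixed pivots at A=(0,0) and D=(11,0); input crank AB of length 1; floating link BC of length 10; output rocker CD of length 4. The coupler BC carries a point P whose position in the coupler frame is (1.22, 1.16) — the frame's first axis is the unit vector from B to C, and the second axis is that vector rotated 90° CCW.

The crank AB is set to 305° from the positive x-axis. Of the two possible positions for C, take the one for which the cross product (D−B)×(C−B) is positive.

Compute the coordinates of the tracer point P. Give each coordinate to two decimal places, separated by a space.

A=(0,0), D=(11.00,0)
B = A + 1.00·(cos305°, sin305°) = (0.5736, -0.8192)
|BD| = 10.4586
circle(B,10.00) ∩ circle(D,4.00): a=9.2451, h=3.8115
  candidates: C₊=(9.4918,3.7048) cross=39.863; C₋=(10.0888,-3.8948) cross=-39.863
  mode + wants cross > 0 → take C=(9.4918,3.7048) (cross=39.863)
ex = (C−B)/|BC| = (0.8918,0.4524); ey = (-0.4524,0.8918)
P = B + 1.22·ex + 1.16·ey = (1.1368,0.7673)

1.14 0.77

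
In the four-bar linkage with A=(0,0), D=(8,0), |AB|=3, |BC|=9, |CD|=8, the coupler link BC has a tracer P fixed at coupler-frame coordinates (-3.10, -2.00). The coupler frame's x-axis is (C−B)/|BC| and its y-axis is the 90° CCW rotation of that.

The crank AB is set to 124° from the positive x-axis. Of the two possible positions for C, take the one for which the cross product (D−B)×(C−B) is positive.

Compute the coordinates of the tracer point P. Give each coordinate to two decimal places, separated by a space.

-3.07 -0.93

A=(0,0), D=(8.00,0)
B = A + 3.00·(cos124°, sin124°) = (-1.6776, 2.4871)
|BD| = 9.9921
circle(B,9.00) ∩ circle(D,8.00): a=5.8467, h=6.8422
  candidates: C₊=(5.6882,7.6587) cross=68.368; C₋=(2.2820,-5.5951) cross=-68.368
  mode + wants cross > 0 → take C=(5.6882,7.6587) (cross=68.368)
ex = (C−B)/|BC| = (0.8184,0.5746); ey = (-0.5746,0.8184)
P = B + -3.10·ex + -2.00·ey = (-3.0654,-0.9311)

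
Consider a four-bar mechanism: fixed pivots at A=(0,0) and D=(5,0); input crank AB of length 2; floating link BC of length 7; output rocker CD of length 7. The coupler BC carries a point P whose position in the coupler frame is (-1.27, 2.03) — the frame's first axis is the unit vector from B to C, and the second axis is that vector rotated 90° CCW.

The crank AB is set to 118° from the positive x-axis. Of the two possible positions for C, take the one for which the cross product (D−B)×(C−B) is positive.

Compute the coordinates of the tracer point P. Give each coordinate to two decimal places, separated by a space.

-3.29 2.21

A=(0,0), D=(5.00,0)
B = A + 2.00·(cos118°, sin118°) = (-0.9389, 1.7659)
|BD| = 6.1959
circle(B,7.00) ∩ circle(D,7.00): a=3.0980, h=6.2772
  candidates: C₊=(3.8196,6.8998) cross=38.893; C₋=(0.2415,-5.1339) cross=-38.893
  mode + wants cross > 0 → take C=(3.8196,6.8998) (cross=38.893)
ex = (C−B)/|BC| = (0.6798,0.7334); ey = (-0.7334,0.6798)
P = B + -1.27·ex + 2.03·ey = (-3.2911,2.2144)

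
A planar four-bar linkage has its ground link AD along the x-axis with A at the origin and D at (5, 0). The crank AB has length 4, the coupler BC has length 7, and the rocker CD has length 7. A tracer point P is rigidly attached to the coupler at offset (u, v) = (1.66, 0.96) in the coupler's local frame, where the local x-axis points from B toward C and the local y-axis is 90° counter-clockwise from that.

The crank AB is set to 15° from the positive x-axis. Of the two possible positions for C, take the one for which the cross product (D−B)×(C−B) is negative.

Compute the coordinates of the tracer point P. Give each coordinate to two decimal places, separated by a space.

A=(0,0), D=(5.00,0)
B = A + 4.00·(cos15°, sin15°) = (3.8637, 1.0353)
|BD| = 1.5372
circle(B,7.00) ∩ circle(D,7.00): a=0.7686, h=6.9577
  candidates: C₊=(9.1177,5.6608) cross=10.695; C₋=(-0.2540,-4.6255) cross=-10.695
  mode - wants cross < 0 → take C=(-0.2540,-4.6255) (cross=-10.695)
ex = (C−B)/|BC| = (-0.5882,-0.8087); ey = (0.8087,-0.5882)
P = B + 1.66·ex + 0.96·ey = (3.6635,-0.8719)

3.66 -0.87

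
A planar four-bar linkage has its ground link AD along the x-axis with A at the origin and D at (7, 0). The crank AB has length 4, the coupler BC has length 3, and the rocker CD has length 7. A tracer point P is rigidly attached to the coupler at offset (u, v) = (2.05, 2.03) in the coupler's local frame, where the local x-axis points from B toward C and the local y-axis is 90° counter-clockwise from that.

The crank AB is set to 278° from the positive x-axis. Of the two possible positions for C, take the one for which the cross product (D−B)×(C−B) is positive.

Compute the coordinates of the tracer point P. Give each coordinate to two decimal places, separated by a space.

A=(0,0), D=(7.00,0)
B = A + 4.00·(cos278°, sin278°) = (0.5567, -3.9611)
|BD| = 7.5635
circle(B,3.00) ∩ circle(D,7.00): a=1.1375, h=2.7760
  candidates: C₊=(0.0719,-1.0005) cross=20.996; C₋=(2.9795,-5.7302) cross=-20.996
  mode + wants cross > 0 → take C=(0.0719,-1.0005) (cross=20.996)
ex = (C−B)/|BC| = (-0.1616,0.9869); ey = (-0.9869,-0.1616)
P = B + 2.05·ex + 2.03·ey = (-1.7779,-2.2661)

-1.78 -2.27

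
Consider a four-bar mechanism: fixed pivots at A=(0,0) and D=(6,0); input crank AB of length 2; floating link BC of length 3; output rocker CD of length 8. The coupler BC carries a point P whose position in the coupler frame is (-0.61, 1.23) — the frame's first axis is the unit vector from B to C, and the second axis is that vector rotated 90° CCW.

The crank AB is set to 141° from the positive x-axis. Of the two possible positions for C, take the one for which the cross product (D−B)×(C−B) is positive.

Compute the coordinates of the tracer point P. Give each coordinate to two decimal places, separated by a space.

A=(0,0), D=(6.00,0)
B = A + 2.00·(cos141°, sin141°) = (-1.5543, 1.2586)
|BD| = 7.6584
circle(B,3.00) ∩ circle(D,8.00): a=0.2384, h=2.9905
  candidates: C₊=(-0.8277,4.1693) cross=22.903; C₋=(-1.8106,-1.7304) cross=-22.903
  mode + wants cross > 0 → take C=(-0.8277,4.1693) (cross=22.903)
ex = (C−B)/|BC| = (0.2422,0.9702); ey = (-0.9702,0.2422)
P = B + -0.61·ex + 1.23·ey = (-2.8954,0.9647)

-2.90 0.96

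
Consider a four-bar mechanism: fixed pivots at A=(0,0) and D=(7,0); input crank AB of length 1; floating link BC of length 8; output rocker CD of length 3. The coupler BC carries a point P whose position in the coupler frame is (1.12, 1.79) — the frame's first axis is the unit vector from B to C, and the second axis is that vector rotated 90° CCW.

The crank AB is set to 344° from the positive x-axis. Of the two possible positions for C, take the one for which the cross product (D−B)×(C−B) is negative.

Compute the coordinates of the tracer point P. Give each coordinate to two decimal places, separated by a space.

A=(0,0), D=(7.00,0)
B = A + 1.00·(cos344°, sin344°) = (0.9613, -0.2756)
|BD| = 6.0450
circle(B,8.00) ∩ circle(D,3.00): a=7.5717, h=2.5825
  candidates: C₊=(8.4073,2.6494) cross=15.611; C₋=(8.6428,-2.5102) cross=-15.611
  mode - wants cross < 0 → take C=(8.6428,-2.5102) (cross=-15.611)
ex = (C−B)/|BC| = (0.9602,-0.2793); ey = (0.2793,0.9602)
P = B + 1.12·ex + 1.79·ey = (2.5367,1.1303)

2.54 1.13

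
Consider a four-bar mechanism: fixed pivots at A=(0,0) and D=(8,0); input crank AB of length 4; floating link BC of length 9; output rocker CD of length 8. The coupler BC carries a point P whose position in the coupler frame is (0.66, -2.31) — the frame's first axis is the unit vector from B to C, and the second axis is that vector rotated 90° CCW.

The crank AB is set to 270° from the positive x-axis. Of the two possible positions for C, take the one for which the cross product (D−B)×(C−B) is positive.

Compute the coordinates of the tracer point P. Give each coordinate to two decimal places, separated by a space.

A=(0,0), D=(8.00,0)
B = A + 4.00·(cos270°, sin270°) = (-0.0000, -4.0000)
|BD| = 8.9443
circle(B,9.00) ∩ circle(D,8.00): a=5.4225, h=7.1831
  candidates: C₊=(1.6376,4.8498) cross=64.248; C₋=(8.0624,-7.9998) cross=-64.248
  mode + wants cross > 0 → take C=(1.6376,4.8498) (cross=64.248)
ex = (C−B)/|BC| = (0.1820,0.9833); ey = (-0.9833,0.1820)
P = B + 0.66·ex + -2.31·ey = (2.3915,-3.7713)

2.39 -3.77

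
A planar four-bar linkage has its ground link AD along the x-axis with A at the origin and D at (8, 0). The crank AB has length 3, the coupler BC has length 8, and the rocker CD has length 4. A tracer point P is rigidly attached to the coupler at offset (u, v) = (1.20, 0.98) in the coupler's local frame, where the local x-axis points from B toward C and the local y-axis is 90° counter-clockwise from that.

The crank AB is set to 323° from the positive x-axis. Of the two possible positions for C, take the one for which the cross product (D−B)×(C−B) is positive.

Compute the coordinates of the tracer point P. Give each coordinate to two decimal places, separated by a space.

A=(0,0), D=(8.00,0)
B = A + 3.00·(cos323°, sin323°) = (2.3959, -1.8054)
|BD| = 5.8877
circle(B,8.00) ∩ circle(D,4.00): a=7.0201, h=3.8364
  candidates: C₊=(7.9014,3.9988) cross=22.588; C₋=(10.2542,-3.3043) cross=-22.588
  mode + wants cross > 0 → take C=(7.9014,3.9988) (cross=22.588)
ex = (C−B)/|BC| = (0.6882,0.7255); ey = (-0.7255,0.6882)
P = B + 1.20·ex + 0.98·ey = (2.5107,-0.2604)

2.51 -0.26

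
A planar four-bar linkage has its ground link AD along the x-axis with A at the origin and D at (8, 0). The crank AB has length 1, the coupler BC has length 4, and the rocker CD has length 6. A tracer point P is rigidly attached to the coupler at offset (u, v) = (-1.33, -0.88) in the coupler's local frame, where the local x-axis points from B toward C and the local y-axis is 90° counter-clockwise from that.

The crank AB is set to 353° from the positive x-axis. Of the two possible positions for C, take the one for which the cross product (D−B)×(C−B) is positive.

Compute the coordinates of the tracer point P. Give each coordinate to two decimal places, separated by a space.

A=(0,0), D=(8.00,0)
B = A + 1.00·(cos353°, sin353°) = (0.9925, -0.1219)
|BD| = 7.0085
circle(B,4.00) ∩ circle(D,6.00): a=2.0774, h=3.4182
  candidates: C₊=(3.0102,3.3320) cross=23.957; C₋=(3.1291,-3.5035) cross=-23.957
  mode + wants cross > 0 → take C=(3.0102,3.3320) (cross=23.957)
ex = (C−B)/|BC| = (0.5044,0.8635); ey = (-0.8635,0.5044)
P = B + -1.33·ex + -0.88·ey = (1.0815,-1.7142)

1.08 -1.71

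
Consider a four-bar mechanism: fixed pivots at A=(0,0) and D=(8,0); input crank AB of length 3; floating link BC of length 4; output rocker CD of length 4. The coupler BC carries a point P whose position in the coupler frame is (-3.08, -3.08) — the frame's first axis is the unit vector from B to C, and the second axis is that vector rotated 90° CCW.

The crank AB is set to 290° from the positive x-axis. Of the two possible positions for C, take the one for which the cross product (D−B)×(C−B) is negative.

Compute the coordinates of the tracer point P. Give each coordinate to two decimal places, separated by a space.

A=(0,0), D=(8.00,0)
B = A + 3.00·(cos290°, sin290°) = (1.0261, -2.8191)
|BD| = 7.5222
circle(B,4.00) ∩ circle(D,4.00): a=3.7611, h=1.3617
  candidates: C₊=(4.0027,-0.1471) cross=10.243; C₋=(5.0234,-2.6720) cross=-10.243
  mode - wants cross < 0 → take C=(5.0234,-2.6720) (cross=-10.243)
ex = (C−B)/|BC| = (0.9993,0.0368); ey = (-0.0368,0.9993)
P = B + -3.08·ex + -3.08·ey = (-1.9386,-6.0102)

-1.94 -6.01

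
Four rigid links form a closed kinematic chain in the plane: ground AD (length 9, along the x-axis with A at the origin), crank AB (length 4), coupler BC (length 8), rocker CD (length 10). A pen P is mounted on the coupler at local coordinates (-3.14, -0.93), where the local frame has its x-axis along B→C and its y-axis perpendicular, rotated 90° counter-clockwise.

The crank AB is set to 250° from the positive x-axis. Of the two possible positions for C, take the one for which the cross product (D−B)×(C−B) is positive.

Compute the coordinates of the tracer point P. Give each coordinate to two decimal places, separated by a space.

-0.95 -7.01

A=(0,0), D=(9.00,0)
B = A + 4.00·(cos250°, sin250°) = (-1.3681, -3.7588)
|BD| = 11.0284
circle(B,8.00) ∩ circle(D,10.00): a=3.8820, h=6.9950
  candidates: C₊=(-0.1025,4.1405) cross=77.143; C₋=(4.6656,-9.0118) cross=-77.143
  mode + wants cross > 0 → take C=(-0.1025,4.1405) (cross=77.143)
ex = (C−B)/|BC| = (0.1582,0.9874); ey = (-0.9874,0.1582)
P = B + -3.14·ex + -0.93·ey = (-0.9465,-7.0064)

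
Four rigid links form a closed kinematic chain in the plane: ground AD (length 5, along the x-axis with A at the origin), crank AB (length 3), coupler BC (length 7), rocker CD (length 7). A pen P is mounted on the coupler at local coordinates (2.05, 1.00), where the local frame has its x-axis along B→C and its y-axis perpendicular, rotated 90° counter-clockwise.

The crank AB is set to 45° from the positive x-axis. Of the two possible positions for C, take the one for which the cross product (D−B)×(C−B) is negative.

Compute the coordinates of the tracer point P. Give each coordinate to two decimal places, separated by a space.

2.30 -0.15

A=(0,0), D=(5.00,0)
B = A + 3.00·(cos45°, sin45°) = (2.1213, 2.1213)
|BD| = 3.5759
circle(B,7.00) ∩ circle(D,7.00): a=1.7879, h=6.7678
  candidates: C₊=(7.5756,6.5090) cross=24.201; C₋=(-0.4542,-4.3876) cross=-24.201
  mode - wants cross < 0 → take C=(-0.4542,-4.3876) (cross=-24.201)
ex = (C−B)/|BC| = (-0.3679,-0.9299); ey = (0.9299,-0.3679)
P = B + 2.05·ex + 1.00·ey = (2.2969,-0.1528)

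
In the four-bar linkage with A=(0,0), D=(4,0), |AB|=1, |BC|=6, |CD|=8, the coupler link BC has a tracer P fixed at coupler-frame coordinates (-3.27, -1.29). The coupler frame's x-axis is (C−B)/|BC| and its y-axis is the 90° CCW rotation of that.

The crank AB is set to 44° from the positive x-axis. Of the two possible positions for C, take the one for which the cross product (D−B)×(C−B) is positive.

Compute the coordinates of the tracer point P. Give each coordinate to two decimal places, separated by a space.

A=(0,0), D=(4.00,0)
B = A + 1.00·(cos44°, sin44°) = (0.7193, 0.6947)
|BD| = 3.3534
circle(B,6.00) ∩ circle(D,8.00): a=-2.4982, h=5.4552
  candidates: C₊=(-0.5946,6.5490) cross=18.293; C₋=(-2.8547,-4.1247) cross=-18.293
  mode + wants cross > 0 → take C=(-0.5946,6.5490) (cross=18.293)
ex = (C−B)/|BC| = (-0.2190,0.9757); ey = (-0.9757,-0.2190)
P = B + -3.27·ex + -1.29·ey = (2.6941,-2.2135)

2.69 -2.21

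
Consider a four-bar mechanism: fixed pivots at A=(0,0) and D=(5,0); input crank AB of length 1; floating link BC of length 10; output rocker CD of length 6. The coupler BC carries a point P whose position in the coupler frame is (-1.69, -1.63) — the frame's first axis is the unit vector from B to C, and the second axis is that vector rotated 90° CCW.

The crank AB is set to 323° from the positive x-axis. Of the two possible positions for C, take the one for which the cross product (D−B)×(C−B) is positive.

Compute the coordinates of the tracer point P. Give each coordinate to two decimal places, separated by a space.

A=(0,0), D=(5.00,0)
B = A + 1.00·(cos323°, sin323°) = (0.7986, -0.6018)
|BD| = 4.2442
circle(B,10.00) ∩ circle(D,6.00): a=9.6617, h=2.5789
  candidates: C₊=(9.9971,3.3210) cross=10.946; C₋=(10.7284,-1.7847) cross=-10.946
  mode + wants cross > 0 → take C=(9.9971,3.3210) (cross=10.946)
ex = (C−B)/|BC| = (0.9198,0.3923); ey = (-0.3923,0.9198)
P = B + -1.69·ex + -1.63·ey = (-0.1165,-2.7641)

-0.12 -2.76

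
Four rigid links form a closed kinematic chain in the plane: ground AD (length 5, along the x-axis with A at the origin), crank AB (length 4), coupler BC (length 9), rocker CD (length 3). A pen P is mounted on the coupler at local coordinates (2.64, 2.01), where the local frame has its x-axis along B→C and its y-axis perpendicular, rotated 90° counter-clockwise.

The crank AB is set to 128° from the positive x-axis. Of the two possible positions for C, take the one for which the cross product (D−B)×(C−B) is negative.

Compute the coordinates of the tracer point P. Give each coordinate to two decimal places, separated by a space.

A=(0,0), D=(5.00,0)
B = A + 4.00·(cos128°, sin128°) = (-2.4626, 3.1520)
|BD| = 8.1010
circle(B,9.00) ∩ circle(D,3.00): a=8.4944, h=2.9741
  candidates: C₊=(6.5196,2.5867) cross=24.093; C₋=(4.2052,-2.8928) cross=-24.093
  mode - wants cross < 0 → take C=(4.2052,-2.8928) (cross=-24.093)
ex = (C−B)/|BC| = (0.7409,-0.6716); ey = (0.6716,0.7409)
P = B + 2.64·ex + 2.01·ey = (0.8433,2.8680)

0.84 2.87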